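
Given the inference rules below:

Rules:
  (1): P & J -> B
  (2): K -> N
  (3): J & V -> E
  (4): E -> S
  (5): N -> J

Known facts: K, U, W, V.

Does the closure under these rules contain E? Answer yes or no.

Round 1 fires (2), giving N.
Round 2 fires (5), giving J.
Round 3 fires (3), giving E.
Round 4 fires (4), giving S.
E appears in round 3, so it is derivable.

yes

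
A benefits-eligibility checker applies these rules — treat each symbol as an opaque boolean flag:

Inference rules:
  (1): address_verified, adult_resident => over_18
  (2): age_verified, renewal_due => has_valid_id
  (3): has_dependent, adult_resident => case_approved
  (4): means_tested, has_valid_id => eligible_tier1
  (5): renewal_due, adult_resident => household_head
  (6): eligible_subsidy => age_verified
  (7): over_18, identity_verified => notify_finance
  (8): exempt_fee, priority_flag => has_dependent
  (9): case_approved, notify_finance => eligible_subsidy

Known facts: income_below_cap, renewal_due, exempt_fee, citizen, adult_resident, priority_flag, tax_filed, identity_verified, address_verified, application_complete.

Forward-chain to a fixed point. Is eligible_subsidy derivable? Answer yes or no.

yes

Round 1 — (1), (5), (8), derive over_18, household_head, has_dependent.
Round 2 — (3), (7), derive case_approved, notify_finance.
Round 3 — (9), derive eligible_subsidy.
Round 4 — (6), derive age_verified.
Round 5 — (2), derive has_valid_id.
eligible_subsidy appears in round 3, so it is derivable.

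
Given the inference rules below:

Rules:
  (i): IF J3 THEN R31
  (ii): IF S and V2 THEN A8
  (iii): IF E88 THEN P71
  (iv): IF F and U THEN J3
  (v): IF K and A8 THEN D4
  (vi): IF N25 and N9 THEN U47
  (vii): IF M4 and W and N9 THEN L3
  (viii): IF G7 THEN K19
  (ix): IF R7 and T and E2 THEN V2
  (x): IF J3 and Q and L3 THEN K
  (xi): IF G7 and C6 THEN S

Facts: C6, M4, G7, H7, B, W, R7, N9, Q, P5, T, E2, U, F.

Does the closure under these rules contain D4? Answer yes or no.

yes

Round 1 fires (iv), (vii), (viii), (ix), (xi), giving J3, L3, K19, V2, S.
Round 2 fires (i), (ii), (x), giving R31, A8, K.
Round 3 fires (v), giving D4.
D4 appears in round 3, so it is derivable.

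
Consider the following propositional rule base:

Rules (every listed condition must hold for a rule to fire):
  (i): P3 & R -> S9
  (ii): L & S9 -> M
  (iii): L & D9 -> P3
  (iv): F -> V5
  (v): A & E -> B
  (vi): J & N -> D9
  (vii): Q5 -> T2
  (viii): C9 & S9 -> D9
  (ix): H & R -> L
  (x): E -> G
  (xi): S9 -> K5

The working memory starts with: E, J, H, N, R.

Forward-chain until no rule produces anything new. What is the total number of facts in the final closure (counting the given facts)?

[1] (vi) [J & N -> D9]; (ix) [H & R -> L]; (x) [E -> G]. ⇒ new: D9, L, G.
[2] (iii) [L & D9 -> P3]. ⇒ new: P3.
[3] (i) [P3 & R -> S9]. ⇒ new: S9.
[4] (ii) [L & S9 -> M]; (xi) [S9 -> K5]. ⇒ new: M, K5.
Closure: {D9, E, G, H, J, K5, L, M, N, P3, R, S9} — 12 facts.

12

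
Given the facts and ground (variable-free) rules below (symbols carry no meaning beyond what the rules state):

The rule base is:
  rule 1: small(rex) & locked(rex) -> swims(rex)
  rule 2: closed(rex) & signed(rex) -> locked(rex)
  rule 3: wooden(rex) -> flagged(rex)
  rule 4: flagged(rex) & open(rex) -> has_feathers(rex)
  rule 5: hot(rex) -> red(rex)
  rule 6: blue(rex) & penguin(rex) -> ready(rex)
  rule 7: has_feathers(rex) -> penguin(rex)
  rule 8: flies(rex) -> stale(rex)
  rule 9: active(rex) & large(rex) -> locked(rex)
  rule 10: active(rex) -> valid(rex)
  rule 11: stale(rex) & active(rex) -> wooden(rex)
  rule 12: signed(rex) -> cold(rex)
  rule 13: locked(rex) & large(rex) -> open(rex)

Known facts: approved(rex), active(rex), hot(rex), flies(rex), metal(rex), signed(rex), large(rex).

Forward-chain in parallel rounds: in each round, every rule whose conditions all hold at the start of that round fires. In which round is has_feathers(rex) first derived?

4

Round 1: rule 5 [hot(rex) -> red(rex)]; rule 8 [flies(rex) -> stale(rex)]; rule 9 [active(rex) & large(rex) -> locked(rex)]; rule 10 [active(rex) -> valid(rex)]; rule 12 [signed(rex) -> cold(rex)]. Adds red(rex), stale(rex), locked(rex), valid(rex), cold(rex).
Round 2: rule 11 [stale(rex) & active(rex) -> wooden(rex)]; rule 13 [locked(rex) & large(rex) -> open(rex)]. Adds wooden(rex), open(rex).
Round 3: rule 3 [wooden(rex) -> flagged(rex)]. Adds flagged(rex).
Round 4: rule 4 [flagged(rex) & open(rex) -> has_feathers(rex)]. Adds has_feathers(rex).
has_feathers(rex) first appears in round 4.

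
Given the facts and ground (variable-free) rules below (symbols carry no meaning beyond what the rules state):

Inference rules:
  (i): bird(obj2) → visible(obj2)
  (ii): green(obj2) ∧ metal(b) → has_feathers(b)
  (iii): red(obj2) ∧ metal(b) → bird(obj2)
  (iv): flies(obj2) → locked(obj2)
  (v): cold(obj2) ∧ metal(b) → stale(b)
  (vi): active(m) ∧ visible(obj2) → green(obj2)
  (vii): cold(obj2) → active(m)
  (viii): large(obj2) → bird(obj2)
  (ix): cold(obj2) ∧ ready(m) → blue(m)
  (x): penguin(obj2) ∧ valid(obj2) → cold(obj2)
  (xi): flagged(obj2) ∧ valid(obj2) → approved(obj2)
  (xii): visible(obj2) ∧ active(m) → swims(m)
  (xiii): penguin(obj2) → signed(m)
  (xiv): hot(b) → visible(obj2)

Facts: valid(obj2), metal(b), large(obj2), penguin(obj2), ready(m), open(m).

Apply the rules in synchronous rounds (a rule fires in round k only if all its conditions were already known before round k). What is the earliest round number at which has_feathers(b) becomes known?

4

Round 1: (viii) [large(obj2) → bird(obj2)]; (x) [penguin(obj2) ∧ valid(obj2) → cold(obj2)]; (xiii) [penguin(obj2) → signed(m)]. New: bird(obj2), cold(obj2), signed(m).
Round 2: (i) [bird(obj2) → visible(obj2)]; (v) [cold(obj2) ∧ metal(b) → stale(b)]; (vii) [cold(obj2) → active(m)]; (ix) [cold(obj2) ∧ ready(m) → blue(m)]. New: visible(obj2), stale(b), active(m), blue(m).
Round 3: (vi) [active(m) ∧ visible(obj2) → green(obj2)]; (xii) [visible(obj2) ∧ active(m) → swims(m)]. New: green(obj2), swims(m).
Round 4: (ii) [green(obj2) ∧ metal(b) → has_feathers(b)]. New: has_feathers(b).
has_feathers(b) first appears in round 4.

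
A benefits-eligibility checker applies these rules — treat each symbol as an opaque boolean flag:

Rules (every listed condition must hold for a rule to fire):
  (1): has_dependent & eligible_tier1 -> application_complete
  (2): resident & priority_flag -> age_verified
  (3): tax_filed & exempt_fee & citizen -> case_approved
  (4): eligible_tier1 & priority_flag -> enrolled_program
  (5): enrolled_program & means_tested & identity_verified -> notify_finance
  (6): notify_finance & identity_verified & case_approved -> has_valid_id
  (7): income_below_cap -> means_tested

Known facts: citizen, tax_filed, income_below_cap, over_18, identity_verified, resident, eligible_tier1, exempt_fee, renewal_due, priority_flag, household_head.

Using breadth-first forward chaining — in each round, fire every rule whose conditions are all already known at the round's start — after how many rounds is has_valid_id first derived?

3

Round 1 — (2), (3), (4), (7), derive age_verified, case_approved, enrolled_program, means_tested.
Round 2 — (5), derive notify_finance.
Round 3 — (6), derive has_valid_id.
has_valid_id first appears in round 3.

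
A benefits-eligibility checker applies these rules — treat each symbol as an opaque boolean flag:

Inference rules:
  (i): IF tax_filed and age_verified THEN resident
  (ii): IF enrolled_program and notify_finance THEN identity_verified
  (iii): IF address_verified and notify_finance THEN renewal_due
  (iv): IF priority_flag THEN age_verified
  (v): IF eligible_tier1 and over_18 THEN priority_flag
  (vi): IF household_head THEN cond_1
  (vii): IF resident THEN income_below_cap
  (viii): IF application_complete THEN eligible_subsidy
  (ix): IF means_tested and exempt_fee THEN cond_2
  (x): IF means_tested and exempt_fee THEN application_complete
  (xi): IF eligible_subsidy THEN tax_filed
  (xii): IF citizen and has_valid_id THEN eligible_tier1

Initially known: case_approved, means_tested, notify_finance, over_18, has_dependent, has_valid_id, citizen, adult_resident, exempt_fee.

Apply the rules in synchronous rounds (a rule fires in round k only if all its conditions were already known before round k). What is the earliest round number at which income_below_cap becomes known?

Round 1: (ix) [IF means_tested and exempt_fee THEN cond_2]; (x) [IF means_tested and exempt_fee THEN application_complete]; (xii) [IF citizen and has_valid_id THEN eligible_tier1]. Adds cond_2, application_complete, eligible_tier1.
Round 2: (v) [IF eligible_tier1 and over_18 THEN priority_flag]; (viii) [IF application_complete THEN eligible_subsidy]. Adds priority_flag, eligible_subsidy.
Round 3: (iv) [IF priority_flag THEN age_verified]; (xi) [IF eligible_subsidy THEN tax_filed]. Adds age_verified, tax_filed.
Round 4: (i) [IF tax_filed and age_verified THEN resident]. Adds resident.
Round 5: (vii) [IF resident THEN income_below_cap]. Adds income_below_cap.
income_below_cap first appears in round 5.

5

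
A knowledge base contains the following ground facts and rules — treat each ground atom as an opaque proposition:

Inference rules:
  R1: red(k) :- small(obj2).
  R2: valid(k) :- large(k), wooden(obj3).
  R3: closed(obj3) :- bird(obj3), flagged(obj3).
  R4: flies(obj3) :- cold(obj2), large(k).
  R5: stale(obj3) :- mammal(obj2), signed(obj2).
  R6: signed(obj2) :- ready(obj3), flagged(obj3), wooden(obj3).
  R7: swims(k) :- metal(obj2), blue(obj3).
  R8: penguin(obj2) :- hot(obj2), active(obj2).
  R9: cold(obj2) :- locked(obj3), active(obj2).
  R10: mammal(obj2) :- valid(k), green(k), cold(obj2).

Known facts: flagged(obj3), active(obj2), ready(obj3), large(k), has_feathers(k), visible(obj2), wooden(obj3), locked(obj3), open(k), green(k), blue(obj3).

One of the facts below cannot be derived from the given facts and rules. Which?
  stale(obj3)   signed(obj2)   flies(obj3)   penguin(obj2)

penguin(obj2)

Round 1 — R2, R6, R9, derive valid(k), signed(obj2), cold(obj2).
Round 2 — R4, R10, derive flies(obj3), mammal(obj2).
Round 3 — R5, derive stale(obj3).
Derived: flies(obj3) (round 2), signed(obj2) (round 1), stale(obj3) (round 3). penguin(obj2) never appears in any round.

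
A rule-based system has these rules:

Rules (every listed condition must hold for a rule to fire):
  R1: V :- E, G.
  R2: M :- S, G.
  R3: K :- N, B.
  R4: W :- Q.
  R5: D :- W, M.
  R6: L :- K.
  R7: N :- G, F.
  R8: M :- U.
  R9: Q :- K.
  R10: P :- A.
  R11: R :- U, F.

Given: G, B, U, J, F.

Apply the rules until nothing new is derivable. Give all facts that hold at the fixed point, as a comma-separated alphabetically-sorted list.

Round 1: R7 [N :- G, F.]; R8 [M :- U.]; R11 [R :- U, F.]. Adds N, M, R.
Round 2: R3 [K :- N, B.]. Adds K.
Round 3: R6 [L :- K.]; R9 [Q :- K.]. Adds L, Q.
Round 4: R4 [W :- Q.]. Adds W.
Round 5: R5 [D :- W, M.]. Adds D.

B, D, F, G, J, K, L, M, N, Q, R, U, W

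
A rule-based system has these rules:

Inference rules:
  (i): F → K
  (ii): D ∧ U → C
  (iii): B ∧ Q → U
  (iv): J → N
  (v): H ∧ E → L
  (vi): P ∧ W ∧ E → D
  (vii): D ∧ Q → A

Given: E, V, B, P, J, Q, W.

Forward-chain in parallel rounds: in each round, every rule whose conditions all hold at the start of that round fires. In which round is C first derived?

2

[1] (iii) [B ∧ Q → U]; (iv) [J → N]; (vi) [P ∧ W ∧ E → D]. ⇒ new: U, N, D.
[2] (ii) [D ∧ U → C]; (vii) [D ∧ Q → A]. ⇒ new: C, A.
C first appears in round 2.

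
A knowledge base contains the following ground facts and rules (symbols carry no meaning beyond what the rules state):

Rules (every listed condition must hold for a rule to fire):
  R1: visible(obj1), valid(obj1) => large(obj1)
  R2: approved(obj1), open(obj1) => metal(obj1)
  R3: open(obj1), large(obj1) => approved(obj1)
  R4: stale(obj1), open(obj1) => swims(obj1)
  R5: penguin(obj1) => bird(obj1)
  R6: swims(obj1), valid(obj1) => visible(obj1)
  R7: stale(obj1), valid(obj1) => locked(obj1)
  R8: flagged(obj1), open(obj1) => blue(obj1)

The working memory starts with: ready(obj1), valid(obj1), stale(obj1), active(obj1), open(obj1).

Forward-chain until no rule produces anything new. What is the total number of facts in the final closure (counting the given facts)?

11

Round 1: R4 [stale(obj1), open(obj1) => swims(obj1)]; R7 [stale(obj1), valid(obj1) => locked(obj1)]. Adds swims(obj1), locked(obj1).
Round 2: R6 [swims(obj1), valid(obj1) => visible(obj1)]. Adds visible(obj1).
Round 3: R1 [visible(obj1), valid(obj1) => large(obj1)]. Adds large(obj1).
Round 4: R3 [open(obj1), large(obj1) => approved(obj1)]. Adds approved(obj1).
Round 5: R2 [approved(obj1), open(obj1) => metal(obj1)]. Adds metal(obj1).
Closure: {active(obj1), approved(obj1), large(obj1), locked(obj1), metal(obj1), open(obj1), ready(obj1), stale(obj1), swims(obj1), valid(obj1), visible(obj1)} — 11 facts.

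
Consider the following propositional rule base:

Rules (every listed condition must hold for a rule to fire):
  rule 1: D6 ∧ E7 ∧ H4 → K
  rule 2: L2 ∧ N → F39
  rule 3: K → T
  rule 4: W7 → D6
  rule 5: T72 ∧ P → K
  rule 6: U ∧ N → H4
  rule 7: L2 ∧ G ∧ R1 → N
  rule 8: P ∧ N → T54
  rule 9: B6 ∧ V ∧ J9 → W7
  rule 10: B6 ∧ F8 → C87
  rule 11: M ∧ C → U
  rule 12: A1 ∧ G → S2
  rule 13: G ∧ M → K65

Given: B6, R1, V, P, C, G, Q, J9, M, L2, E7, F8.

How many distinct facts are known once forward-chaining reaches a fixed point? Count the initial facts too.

23

Round 1: rule 7 [L2 ∧ G ∧ R1 → N]; rule 9 [B6 ∧ V ∧ J9 → W7]; rule 10 [B6 ∧ F8 → C87]; rule 11 [M ∧ C → U]; rule 13 [G ∧ M → K65]. New: N, W7, C87, U, K65.
Round 2: rule 2 [L2 ∧ N → F39]; rule 4 [W7 → D6]; rule 6 [U ∧ N → H4]; rule 8 [P ∧ N → T54]. New: F39, D6, H4, T54.
Round 3: rule 1 [D6 ∧ E7 ∧ H4 → K]. New: K.
Round 4: rule 3 [K → T]. New: T.
Closure: {B6, C, C87, D6, E7, F39, F8, G, H4, J9, K, K65, L2, M, N, P, Q, R1, T, T54, U, V, W7} — 23 facts.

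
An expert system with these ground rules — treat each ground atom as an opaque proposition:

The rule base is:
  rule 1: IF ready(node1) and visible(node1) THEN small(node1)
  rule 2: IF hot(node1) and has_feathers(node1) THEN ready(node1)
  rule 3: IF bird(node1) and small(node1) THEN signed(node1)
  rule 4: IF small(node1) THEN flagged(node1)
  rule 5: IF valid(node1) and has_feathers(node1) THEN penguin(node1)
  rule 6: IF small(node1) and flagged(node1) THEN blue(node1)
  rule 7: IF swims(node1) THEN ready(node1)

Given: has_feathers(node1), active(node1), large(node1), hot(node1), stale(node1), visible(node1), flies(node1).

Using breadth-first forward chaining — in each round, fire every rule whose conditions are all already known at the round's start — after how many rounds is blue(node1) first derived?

4

Round 1 — rule 2, derive ready(node1).
Round 2 — rule 1, derive small(node1).
Round 3 — rule 4, derive flagged(node1).
Round 4 — rule 6, derive blue(node1).
blue(node1) first appears in round 4.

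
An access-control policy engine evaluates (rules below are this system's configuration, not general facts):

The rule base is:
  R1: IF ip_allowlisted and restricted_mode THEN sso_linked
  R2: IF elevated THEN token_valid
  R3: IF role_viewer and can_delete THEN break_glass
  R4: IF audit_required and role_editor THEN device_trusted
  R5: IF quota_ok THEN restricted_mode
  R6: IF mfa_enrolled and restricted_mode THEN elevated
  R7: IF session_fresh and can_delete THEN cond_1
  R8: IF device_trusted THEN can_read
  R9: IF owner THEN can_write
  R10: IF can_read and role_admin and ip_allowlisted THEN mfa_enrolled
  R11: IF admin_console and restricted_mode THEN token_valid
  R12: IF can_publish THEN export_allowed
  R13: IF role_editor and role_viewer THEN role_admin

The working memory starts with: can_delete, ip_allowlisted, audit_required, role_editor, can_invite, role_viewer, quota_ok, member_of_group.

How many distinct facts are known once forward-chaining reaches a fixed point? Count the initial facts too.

Round 1: R3 [IF role_viewer and can_delete THEN break_glass]; R4 [IF audit_required and role_editor THEN device_trusted]; R5 [IF quota_ok THEN restricted_mode]; R13 [IF role_editor and role_viewer THEN role_admin]. New: break_glass, device_trusted, restricted_mode, role_admin.
Round 2: R1 [IF ip_allowlisted and restricted_mode THEN sso_linked]; R8 [IF device_trusted THEN can_read]. New: sso_linked, can_read.
Round 3: R10 [IF can_read and role_admin and ip_allowlisted THEN mfa_enrolled]. New: mfa_enrolled.
Round 4: R6 [IF mfa_enrolled and restricted_mode THEN elevated]. New: elevated.
Round 5: R2 [IF elevated THEN token_valid]. New: token_valid.
Closure: {audit_required, break_glass, can_delete, can_invite, can_read, device_trusted, elevated, ip_allowlisted, member_of_group, mfa_enrolled, quota_ok, restricted_mode, role_admin, role_editor, role_viewer, sso_linked, token_valid} — 17 facts.

17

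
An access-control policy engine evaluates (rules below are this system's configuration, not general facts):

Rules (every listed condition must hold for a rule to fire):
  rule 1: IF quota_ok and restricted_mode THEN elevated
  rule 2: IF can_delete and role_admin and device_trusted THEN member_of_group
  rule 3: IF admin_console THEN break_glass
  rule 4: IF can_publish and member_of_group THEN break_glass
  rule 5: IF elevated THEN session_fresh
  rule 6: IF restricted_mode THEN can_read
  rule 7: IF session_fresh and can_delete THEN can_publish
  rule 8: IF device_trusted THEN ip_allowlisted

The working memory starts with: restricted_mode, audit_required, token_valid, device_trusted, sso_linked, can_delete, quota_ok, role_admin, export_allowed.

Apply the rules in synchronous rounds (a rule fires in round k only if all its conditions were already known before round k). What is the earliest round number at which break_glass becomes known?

4

Round 1: rule 1 [IF quota_ok and restricted_mode THEN elevated]; rule 2 [IF can_delete and role_admin and device_trusted THEN member_of_group]; rule 6 [IF restricted_mode THEN can_read]; rule 8 [IF device_trusted THEN ip_allowlisted]. Adds elevated, member_of_group, can_read, ip_allowlisted.
Round 2: rule 5 [IF elevated THEN session_fresh]. Adds session_fresh.
Round 3: rule 7 [IF session_fresh and can_delete THEN can_publish]. Adds can_publish.
Round 4: rule 4 [IF can_publish and member_of_group THEN break_glass]. Adds break_glass.
break_glass first appears in round 4.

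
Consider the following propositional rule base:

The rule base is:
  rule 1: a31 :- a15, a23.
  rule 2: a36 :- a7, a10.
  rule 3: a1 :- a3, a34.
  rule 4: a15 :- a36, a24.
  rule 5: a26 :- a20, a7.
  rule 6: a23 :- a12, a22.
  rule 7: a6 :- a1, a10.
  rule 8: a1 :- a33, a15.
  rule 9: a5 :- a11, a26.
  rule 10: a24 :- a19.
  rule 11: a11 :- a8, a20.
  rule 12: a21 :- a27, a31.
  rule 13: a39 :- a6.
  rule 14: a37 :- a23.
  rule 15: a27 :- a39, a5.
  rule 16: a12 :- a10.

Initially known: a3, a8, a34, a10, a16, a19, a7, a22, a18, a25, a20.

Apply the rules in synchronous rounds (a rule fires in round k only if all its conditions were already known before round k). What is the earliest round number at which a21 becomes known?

5

Round 1: rule 2 [a36 :- a7, a10.]; rule 3 [a1 :- a3, a34.]; rule 5 [a26 :- a20, a7.]; rule 10 [a24 :- a19.]; rule 11 [a11 :- a8, a20.]; rule 16 [a12 :- a10.]. New: a36, a1, a26, a24, a11, a12.
Round 2: rule 4 [a15 :- a36, a24.]; rule 6 [a23 :- a12, a22.]; rule 7 [a6 :- a1, a10.]; rule 9 [a5 :- a11, a26.]. New: a15, a23, a6, a5.
Round 3: rule 1 [a31 :- a15, a23.]; rule 13 [a39 :- a6.]; rule 14 [a37 :- a23.]. New: a31, a39, a37.
Round 4: rule 15 [a27 :- a39, a5.]. New: a27.
Round 5: rule 12 [a21 :- a27, a31.]. New: a21.
a21 first appears in round 5.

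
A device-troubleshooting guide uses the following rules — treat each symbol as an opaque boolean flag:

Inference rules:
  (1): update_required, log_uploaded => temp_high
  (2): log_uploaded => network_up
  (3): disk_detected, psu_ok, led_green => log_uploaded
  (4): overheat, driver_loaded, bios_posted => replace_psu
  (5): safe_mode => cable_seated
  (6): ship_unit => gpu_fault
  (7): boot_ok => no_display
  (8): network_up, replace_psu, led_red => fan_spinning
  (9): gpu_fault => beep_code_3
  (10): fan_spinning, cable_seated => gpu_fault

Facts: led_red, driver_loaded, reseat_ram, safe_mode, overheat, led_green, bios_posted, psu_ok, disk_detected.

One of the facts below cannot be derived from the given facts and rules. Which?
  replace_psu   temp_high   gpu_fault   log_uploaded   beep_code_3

Round 1: (3) [disk_detected, psu_ok, led_green => log_uploaded]; (4) [overheat, driver_loaded, bios_posted => replace_psu]; (5) [safe_mode => cable_seated]. New: log_uploaded, replace_psu, cable_seated.
Round 2: (2) [log_uploaded => network_up]. New: network_up.
Round 3: (8) [network_up, replace_psu, led_red => fan_spinning]. New: fan_spinning.
Round 4: (10) [fan_spinning, cable_seated => gpu_fault]. New: gpu_fault.
Round 5: (9) [gpu_fault => beep_code_3]. New: beep_code_3.
Derived: gpu_fault (round 4), log_uploaded (round 1), beep_code_3 (round 5), replace_psu (round 1). temp_high never appears in any round.

temp_high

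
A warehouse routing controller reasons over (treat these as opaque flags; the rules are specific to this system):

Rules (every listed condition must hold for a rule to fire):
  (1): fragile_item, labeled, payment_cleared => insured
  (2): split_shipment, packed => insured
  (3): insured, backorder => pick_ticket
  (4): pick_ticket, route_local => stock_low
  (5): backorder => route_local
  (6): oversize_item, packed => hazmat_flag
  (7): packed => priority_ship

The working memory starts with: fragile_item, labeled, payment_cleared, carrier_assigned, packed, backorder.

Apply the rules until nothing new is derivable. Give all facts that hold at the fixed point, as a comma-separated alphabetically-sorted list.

[1] (1) [fragile_item, labeled, payment_cleared => insured]; (5) [backorder => route_local]; (7) [packed => priority_ship]. ⇒ new: insured, route_local, priority_ship.
[2] (3) [insured, backorder => pick_ticket]. ⇒ new: pick_ticket.
[3] (4) [pick_ticket, route_local => stock_low]. ⇒ new: stock_low.

backorder, carrier_assigned, fragile_item, insured, labeled, packed, payment_cleared, pick_ticket, priority_ship, route_local, stock_low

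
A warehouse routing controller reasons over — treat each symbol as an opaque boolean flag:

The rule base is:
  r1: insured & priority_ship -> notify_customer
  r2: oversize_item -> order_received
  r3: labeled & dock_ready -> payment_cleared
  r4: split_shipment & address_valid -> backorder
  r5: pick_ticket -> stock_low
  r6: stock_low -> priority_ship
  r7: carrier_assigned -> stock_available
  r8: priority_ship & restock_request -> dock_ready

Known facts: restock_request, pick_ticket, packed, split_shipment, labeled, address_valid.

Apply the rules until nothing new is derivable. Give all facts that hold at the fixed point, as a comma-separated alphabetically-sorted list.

address_valid, backorder, dock_ready, labeled, packed, payment_cleared, pick_ticket, priority_ship, restock_request, split_shipment, stock_low

Round 1: r4 [split_shipment & address_valid -> backorder]; r5 [pick_ticket -> stock_low]. New: backorder, stock_low.
Round 2: r6 [stock_low -> priority_ship]. New: priority_ship.
Round 3: r8 [priority_ship & restock_request -> dock_ready]. New: dock_ready.
Round 4: r3 [labeled & dock_ready -> payment_cleared]. New: payment_cleared.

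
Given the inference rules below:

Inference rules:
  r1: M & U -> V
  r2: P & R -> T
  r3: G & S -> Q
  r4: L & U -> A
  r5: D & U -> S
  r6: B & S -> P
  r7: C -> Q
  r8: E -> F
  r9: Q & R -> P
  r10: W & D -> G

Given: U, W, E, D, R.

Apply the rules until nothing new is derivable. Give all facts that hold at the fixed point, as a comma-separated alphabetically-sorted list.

D, E, F, G, P, Q, R, S, T, U, W

Round 1 fires r5, r8, r10, giving S, F, G.
Round 2 fires r3, giving Q.
Round 3 fires r9, giving P.
Round 4 fires r2, giving T.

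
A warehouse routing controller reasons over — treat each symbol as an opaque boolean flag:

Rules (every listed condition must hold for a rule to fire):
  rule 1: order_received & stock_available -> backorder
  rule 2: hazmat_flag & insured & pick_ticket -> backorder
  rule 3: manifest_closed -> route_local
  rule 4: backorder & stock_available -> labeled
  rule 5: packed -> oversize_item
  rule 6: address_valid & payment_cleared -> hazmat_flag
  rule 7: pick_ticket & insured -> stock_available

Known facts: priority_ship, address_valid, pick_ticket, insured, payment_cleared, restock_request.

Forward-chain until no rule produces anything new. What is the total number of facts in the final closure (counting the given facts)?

10

Round 1: rule 6 [address_valid & payment_cleared -> hazmat_flag]; rule 7 [pick_ticket & insured -> stock_available]. Adds hazmat_flag, stock_available.
Round 2: rule 2 [hazmat_flag & insured & pick_ticket -> backorder]. Adds backorder.
Round 3: rule 4 [backorder & stock_available -> labeled]. Adds labeled.
Closure: {address_valid, backorder, hazmat_flag, insured, labeled, payment_cleared, pick_ticket, priority_ship, restock_request, stock_available} — 10 facts.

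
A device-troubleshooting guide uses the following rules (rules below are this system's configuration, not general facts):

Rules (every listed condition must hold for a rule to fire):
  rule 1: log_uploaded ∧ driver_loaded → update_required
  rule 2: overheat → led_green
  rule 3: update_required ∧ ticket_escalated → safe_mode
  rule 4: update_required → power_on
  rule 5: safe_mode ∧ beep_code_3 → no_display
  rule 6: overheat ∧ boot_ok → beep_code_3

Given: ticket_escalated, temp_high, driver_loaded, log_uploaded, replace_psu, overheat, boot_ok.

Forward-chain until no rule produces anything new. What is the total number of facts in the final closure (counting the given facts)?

13

Round 1 fires rule 1, rule 2, rule 6, giving update_required, led_green, beep_code_3.
Round 2 fires rule 3, rule 4, giving safe_mode, power_on.
Round 3 fires rule 5, giving no_display.
Closure: {beep_code_3, boot_ok, driver_loaded, led_green, log_uploaded, no_display, overheat, power_on, replace_psu, safe_mode, temp_high, ticket_escalated, update_required} — 13 facts.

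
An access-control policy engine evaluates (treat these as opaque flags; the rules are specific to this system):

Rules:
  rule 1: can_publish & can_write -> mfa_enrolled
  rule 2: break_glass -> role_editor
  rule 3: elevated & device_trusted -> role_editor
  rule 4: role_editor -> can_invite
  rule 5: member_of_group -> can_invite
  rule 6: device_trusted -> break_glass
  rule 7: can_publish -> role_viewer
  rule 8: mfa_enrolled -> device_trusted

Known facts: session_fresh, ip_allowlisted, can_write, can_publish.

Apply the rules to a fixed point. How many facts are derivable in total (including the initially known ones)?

10

[1] rule 1 [can_publish & can_write -> mfa_enrolled]; rule 7 [can_publish -> role_viewer]. ⇒ new: mfa_enrolled, role_viewer.
[2] rule 8 [mfa_enrolled -> device_trusted]. ⇒ new: device_trusted.
[3] rule 6 [device_trusted -> break_glass]. ⇒ new: break_glass.
[4] rule 2 [break_glass -> role_editor]. ⇒ new: role_editor.
[5] rule 4 [role_editor -> can_invite]. ⇒ new: can_invite.
Closure: {break_glass, can_invite, can_publish, can_write, device_trusted, ip_allowlisted, mfa_enrolled, role_editor, role_viewer, session_fresh} — 10 facts.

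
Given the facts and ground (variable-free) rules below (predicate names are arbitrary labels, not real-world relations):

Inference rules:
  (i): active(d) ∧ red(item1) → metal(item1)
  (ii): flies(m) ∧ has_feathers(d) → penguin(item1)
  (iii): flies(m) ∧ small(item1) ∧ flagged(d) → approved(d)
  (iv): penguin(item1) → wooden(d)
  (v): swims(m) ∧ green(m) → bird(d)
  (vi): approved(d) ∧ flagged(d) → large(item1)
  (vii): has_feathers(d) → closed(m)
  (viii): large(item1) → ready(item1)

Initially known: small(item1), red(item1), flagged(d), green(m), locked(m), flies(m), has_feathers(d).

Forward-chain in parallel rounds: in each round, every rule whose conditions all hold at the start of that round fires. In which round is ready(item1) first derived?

3

Round 1: (ii) [flies(m) ∧ has_feathers(d) → penguin(item1)]; (iii) [flies(m) ∧ small(item1) ∧ flagged(d) → approved(d)]; (vii) [has_feathers(d) → closed(m)]. New: penguin(item1), approved(d), closed(m).
Round 2: (iv) [penguin(item1) → wooden(d)]; (vi) [approved(d) ∧ flagged(d) → large(item1)]. New: wooden(d), large(item1).
Round 3: (viii) [large(item1) → ready(item1)]. New: ready(item1).
ready(item1) first appears in round 3.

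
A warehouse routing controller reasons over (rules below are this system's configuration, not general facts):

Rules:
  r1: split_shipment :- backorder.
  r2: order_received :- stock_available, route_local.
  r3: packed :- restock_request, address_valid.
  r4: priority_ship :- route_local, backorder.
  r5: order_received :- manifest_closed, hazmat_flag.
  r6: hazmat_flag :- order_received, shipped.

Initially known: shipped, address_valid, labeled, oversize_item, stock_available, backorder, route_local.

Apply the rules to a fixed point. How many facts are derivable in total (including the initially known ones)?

Round 1: r1 [split_shipment :- backorder.]; r2 [order_received :- stock_available, route_local.]; r4 [priority_ship :- route_local, backorder.]. Adds split_shipment, order_received, priority_ship.
Round 2: r6 [hazmat_flag :- order_received, shipped.]. Adds hazmat_flag.
Closure: {address_valid, backorder, hazmat_flag, labeled, order_received, oversize_item, priority_ship, route_local, shipped, split_shipment, stock_available} — 11 facts.

11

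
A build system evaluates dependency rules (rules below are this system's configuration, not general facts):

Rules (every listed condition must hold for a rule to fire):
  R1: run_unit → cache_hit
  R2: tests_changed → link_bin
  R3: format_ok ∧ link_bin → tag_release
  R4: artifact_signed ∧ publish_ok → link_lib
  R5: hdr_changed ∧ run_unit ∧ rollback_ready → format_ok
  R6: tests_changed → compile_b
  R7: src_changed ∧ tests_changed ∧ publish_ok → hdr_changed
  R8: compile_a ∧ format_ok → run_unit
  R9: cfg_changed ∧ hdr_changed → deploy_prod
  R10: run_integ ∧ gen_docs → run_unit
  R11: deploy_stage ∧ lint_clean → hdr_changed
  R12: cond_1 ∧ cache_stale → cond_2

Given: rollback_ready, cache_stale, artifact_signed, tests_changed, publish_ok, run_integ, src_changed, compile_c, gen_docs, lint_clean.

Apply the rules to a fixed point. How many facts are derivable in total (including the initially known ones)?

18

[1] R2 [tests_changed → link_bin]; R4 [artifact_signed ∧ publish_ok → link_lib]; R6 [tests_changed → compile_b]; R7 [src_changed ∧ tests_changed ∧ publish_ok → hdr_changed]; R10 [run_integ ∧ gen_docs → run_unit]. ⇒ new: link_bin, link_lib, compile_b, hdr_changed, run_unit.
[2] R1 [run_unit → cache_hit]; R5 [hdr_changed ∧ run_unit ∧ rollback_ready → format_ok]. ⇒ new: cache_hit, format_ok.
[3] R3 [format_ok ∧ link_bin → tag_release]. ⇒ new: tag_release.
Closure: {artifact_signed, cache_hit, cache_stale, compile_b, compile_c, format_ok, gen_docs, hdr_changed, link_bin, link_lib, lint_clean, publish_ok, rollback_ready, run_integ, run_unit, src_changed, tag_release, tests_changed} — 18 facts.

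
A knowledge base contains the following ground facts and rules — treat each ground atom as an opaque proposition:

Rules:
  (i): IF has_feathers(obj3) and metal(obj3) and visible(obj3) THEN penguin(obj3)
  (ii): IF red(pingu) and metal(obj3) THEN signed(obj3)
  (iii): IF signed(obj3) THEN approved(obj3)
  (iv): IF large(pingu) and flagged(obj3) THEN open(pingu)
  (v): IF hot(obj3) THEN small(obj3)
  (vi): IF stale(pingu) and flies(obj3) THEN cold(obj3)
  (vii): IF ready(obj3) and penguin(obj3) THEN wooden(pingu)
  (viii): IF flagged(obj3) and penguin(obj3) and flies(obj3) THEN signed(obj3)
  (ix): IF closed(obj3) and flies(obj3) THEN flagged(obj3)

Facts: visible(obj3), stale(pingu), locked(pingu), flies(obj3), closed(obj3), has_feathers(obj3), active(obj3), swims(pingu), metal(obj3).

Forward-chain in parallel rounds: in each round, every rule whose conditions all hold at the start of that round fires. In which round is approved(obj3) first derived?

Round 1: (i) [IF has_feathers(obj3) and metal(obj3) and visible(obj3) THEN penguin(obj3)]; (vi) [IF stale(pingu) and flies(obj3) THEN cold(obj3)]; (ix) [IF closed(obj3) and flies(obj3) THEN flagged(obj3)]. New: penguin(obj3), cold(obj3), flagged(obj3).
Round 2: (viii) [IF flagged(obj3) and penguin(obj3) and flies(obj3) THEN signed(obj3)]. New: signed(obj3).
Round 3: (iii) [IF signed(obj3) THEN approved(obj3)]. New: approved(obj3).
approved(obj3) first appears in round 3.

3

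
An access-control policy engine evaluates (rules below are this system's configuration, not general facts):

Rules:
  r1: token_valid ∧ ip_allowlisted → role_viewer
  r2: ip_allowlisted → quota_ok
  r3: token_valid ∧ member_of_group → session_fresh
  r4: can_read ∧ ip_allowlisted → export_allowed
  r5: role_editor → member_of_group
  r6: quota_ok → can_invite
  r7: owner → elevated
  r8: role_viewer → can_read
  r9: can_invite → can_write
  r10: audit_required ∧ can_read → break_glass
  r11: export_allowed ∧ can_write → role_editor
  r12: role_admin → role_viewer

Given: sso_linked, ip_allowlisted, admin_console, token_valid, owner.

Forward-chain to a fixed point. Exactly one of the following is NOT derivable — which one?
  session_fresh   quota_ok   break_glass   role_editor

Round 1: r1 [token_valid ∧ ip_allowlisted → role_viewer]; r2 [ip_allowlisted → quota_ok]; r7 [owner → elevated]. New: role_viewer, quota_ok, elevated.
Round 2: r6 [quota_ok → can_invite]; r8 [role_viewer → can_read]. New: can_invite, can_read.
Round 3: r4 [can_read ∧ ip_allowlisted → export_allowed]; r9 [can_invite → can_write]. New: export_allowed, can_write.
Round 4: r11 [export_allowed ∧ can_write → role_editor]. New: role_editor.
Round 5: r5 [role_editor → member_of_group]. New: member_of_group.
Round 6: r3 [token_valid ∧ member_of_group → session_fresh]. New: session_fresh.
Derived: quota_ok (round 1), role_editor (round 4), session_fresh (round 6). break_glass never appears in any round.

break_glass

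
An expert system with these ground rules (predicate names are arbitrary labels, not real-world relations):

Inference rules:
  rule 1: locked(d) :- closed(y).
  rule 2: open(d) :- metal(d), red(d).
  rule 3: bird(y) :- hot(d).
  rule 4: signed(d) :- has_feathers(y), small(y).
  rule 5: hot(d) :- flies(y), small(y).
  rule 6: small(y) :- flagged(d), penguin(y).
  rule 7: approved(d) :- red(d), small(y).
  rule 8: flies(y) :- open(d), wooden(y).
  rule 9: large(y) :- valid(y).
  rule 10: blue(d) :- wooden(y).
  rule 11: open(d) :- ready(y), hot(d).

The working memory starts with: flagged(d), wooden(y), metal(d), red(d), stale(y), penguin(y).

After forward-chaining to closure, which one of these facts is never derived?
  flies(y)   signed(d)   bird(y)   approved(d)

signed(d)

Round 1 — rule 2, rule 6, rule 10, derive open(d), small(y), blue(d).
Round 2 — rule 7, rule 8, derive approved(d), flies(y).
Round 3 — rule 5, derive hot(d).
Round 4 — rule 3, derive bird(y).
Derived: bird(y) (round 4), flies(y) (round 2), approved(d) (round 2). signed(d) never appears in any round.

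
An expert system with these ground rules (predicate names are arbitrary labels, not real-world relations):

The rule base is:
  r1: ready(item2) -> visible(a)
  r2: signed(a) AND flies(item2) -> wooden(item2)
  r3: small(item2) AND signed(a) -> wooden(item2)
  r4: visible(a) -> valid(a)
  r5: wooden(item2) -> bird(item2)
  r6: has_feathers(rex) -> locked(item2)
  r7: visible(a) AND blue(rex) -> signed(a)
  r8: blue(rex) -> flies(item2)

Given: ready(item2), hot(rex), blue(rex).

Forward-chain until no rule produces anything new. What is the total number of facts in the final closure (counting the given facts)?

Round 1: r1 [ready(item2) -> visible(a)]; r8 [blue(rex) -> flies(item2)]. New: visible(a), flies(item2).
Round 2: r4 [visible(a) -> valid(a)]; r7 [visible(a) AND blue(rex) -> signed(a)]. New: valid(a), signed(a).
Round 3: r2 [signed(a) AND flies(item2) -> wooden(item2)]. New: wooden(item2).
Round 4: r5 [wooden(item2) -> bird(item2)]. New: bird(item2).
Closure: {bird(item2), blue(rex), flies(item2), hot(rex), ready(item2), signed(a), valid(a), visible(a), wooden(item2)} — 9 facts.

9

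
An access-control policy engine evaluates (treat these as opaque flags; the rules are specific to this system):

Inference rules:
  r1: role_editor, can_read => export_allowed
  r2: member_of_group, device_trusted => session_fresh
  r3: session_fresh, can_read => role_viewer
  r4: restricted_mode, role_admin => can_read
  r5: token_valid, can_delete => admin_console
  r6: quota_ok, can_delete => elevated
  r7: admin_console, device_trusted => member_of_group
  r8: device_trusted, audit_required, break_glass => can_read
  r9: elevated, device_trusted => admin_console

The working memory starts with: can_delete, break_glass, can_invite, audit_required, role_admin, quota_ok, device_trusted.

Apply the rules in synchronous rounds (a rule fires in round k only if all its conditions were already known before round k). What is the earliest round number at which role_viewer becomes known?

Round 1 fires r6, r8, giving elevated, can_read.
Round 2 fires r9, giving admin_console.
Round 3 fires r7, giving member_of_group.
Round 4 fires r2, giving session_fresh.
Round 5 fires r3, giving role_viewer.
role_viewer first appears in round 5.

5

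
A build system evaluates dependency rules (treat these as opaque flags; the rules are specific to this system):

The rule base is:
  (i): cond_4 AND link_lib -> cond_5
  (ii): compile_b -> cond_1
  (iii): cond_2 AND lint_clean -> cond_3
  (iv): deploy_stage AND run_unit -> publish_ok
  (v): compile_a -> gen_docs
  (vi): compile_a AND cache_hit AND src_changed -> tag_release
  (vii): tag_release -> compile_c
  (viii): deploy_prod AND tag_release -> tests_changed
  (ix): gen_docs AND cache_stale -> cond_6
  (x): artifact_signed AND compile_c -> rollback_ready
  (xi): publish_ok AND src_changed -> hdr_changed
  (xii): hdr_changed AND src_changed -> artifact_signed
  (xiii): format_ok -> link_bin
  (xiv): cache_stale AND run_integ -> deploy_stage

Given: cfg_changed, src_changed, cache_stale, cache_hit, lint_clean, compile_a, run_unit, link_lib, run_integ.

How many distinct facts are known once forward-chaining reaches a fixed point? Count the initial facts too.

18

Round 1 fires (v), (vi), (xiv), giving gen_docs, tag_release, deploy_stage.
Round 2 fires (iv), (vii), (ix), giving publish_ok, compile_c, cond_6.
Round 3 fires (xi), giving hdr_changed.
Round 4 fires (xii), giving artifact_signed.
Round 5 fires (x), giving rollback_ready.
Closure: {artifact_signed, cache_hit, cache_stale, cfg_changed, compile_a, compile_c, cond_6, deploy_stage, gen_docs, hdr_changed, link_lib, lint_clean, publish_ok, rollback_ready, run_integ, run_unit, src_changed, tag_release} — 18 facts.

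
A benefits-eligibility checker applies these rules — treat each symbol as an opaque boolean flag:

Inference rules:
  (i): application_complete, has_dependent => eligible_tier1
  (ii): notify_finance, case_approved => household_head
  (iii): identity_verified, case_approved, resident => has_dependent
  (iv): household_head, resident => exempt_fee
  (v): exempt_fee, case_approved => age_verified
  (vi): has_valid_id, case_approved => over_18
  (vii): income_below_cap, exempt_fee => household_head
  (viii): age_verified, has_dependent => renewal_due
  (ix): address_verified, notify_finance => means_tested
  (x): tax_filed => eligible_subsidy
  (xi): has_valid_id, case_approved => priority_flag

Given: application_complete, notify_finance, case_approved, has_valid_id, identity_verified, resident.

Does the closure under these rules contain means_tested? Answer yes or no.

[1] (ii) [notify_finance, case_approved => household_head]; (iii) [identity_verified, case_approved, resident => has_dependent]; (vi) [has_valid_id, case_approved => over_18]; (xi) [has_valid_id, case_approved => priority_flag]. ⇒ new: household_head, has_dependent, over_18, priority_flag.
[2] (i) [application_complete, has_dependent => eligible_tier1]; (iv) [household_head, resident => exempt_fee]. ⇒ new: eligible_tier1, exempt_fee.
[3] (v) [exempt_fee, case_approved => age_verified]. ⇒ new: age_verified.
[4] (viii) [age_verified, has_dependent => renewal_due]. ⇒ new: renewal_due.
Fixed point reached. means_tested is concluded only by (ix); (ix) needs address_verified (never derived).

no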